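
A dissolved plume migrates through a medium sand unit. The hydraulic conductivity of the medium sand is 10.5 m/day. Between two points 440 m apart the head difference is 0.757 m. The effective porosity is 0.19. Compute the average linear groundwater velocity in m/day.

0.0951

Hydraulic gradient i = Δh / L = 0.757 / 440 = 0.001720.
Darcy flux q = K · i = 10.50 × 0.001720 = 0.01806 m/day.
Seepage velocity v = q / n_e = 0.01806 / 0.19 = 0.09508 m/day.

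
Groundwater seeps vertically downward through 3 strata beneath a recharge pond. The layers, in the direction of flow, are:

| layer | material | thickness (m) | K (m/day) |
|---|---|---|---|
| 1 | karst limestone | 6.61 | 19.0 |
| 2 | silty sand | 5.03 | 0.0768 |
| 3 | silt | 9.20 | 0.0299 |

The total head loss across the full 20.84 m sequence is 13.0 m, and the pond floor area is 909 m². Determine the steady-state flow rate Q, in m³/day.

Flow is perpendicular to layering, so the layers act in series and the equivalent K is the thickness-weighted harmonic mean.
Total thickness L = 6.61 + 5.03 + 9.20 = 20.84 m.
Σ(b_i/K_i) = 6.61/19.0 + 5.03/0.0768 + 9.20/0.0299 = 373.5 d.
K_eq = L / Σ(b_i/K_i) = 20.84 / 373.5 = 0.05579 m/day.
Q = K_eq · A · (Δh/L) = 0.05579 × 909 × (13.0/20.84) = 31.64 m³/day.

31.6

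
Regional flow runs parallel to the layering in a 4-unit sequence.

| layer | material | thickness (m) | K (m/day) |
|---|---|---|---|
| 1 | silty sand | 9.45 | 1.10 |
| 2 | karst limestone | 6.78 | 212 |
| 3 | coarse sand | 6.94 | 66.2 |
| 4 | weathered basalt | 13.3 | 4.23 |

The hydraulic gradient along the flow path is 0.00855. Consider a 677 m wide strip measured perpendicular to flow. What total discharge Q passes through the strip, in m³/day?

Flow is parallel to layering, so each bed carries its own Darcy discharge and the transmissivities add.
Σ(K_i·b_i) = 1.10×9.45 + 212×6.78 + 66.2×6.94 + 4.23×13.3 = 1963 m²/day.
Hydraulic gradient i = 0.00855.
Q = Σ(K_i·b_i) · W · i = 1963 × 677 × 0.008550 = 11365 m³/day.

11400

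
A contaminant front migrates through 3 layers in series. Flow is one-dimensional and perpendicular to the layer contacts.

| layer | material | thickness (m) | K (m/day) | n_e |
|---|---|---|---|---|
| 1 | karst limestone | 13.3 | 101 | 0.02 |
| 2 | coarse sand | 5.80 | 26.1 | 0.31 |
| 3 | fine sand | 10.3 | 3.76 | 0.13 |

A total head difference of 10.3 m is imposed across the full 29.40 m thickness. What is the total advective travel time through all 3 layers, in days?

1.02

With flow normal to the layers, continuity requires the same specific discharge q through every layer.
Σ(b_i/K_i) = 13.3/101 + 5.80/26.1 + 10.3/3.76 = 3.093 d.
q = Δh / Σ(b_i/K_i) = 10.3 / 3.093 = 3.330 m/day.
In each layer the seepage velocity is v_i = q/n_i, so the layer transit time is t_i = b_i·n_i / q:
  layer 1 (karst limestone): t_1 = 13.3 × 0.02 / 3.330 = 0.07988 d
  layer 2 (coarse sand): t_2 = 5.80 × 0.31 / 3.330 = 0.5400 d
  layer 3 (fine sand): t_3 = 10.3 × 0.13 / 3.330 = 0.4021 d
Total t = Σ t_i = 1.022 days.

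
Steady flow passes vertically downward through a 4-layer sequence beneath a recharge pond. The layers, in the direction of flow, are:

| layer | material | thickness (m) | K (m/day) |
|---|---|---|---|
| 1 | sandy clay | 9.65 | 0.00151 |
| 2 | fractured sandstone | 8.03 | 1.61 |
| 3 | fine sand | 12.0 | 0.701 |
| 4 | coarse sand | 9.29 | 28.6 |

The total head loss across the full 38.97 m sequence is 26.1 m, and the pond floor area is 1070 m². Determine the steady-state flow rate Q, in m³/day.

4.35

Flow is perpendicular to layering, so the layers act in series and the equivalent K is the thickness-weighted harmonic mean.
Total thickness L = 9.65 + 8.03 + 12.0 + 9.29 = 38.97 m.
Σ(b_i/K_i) = 9.65/0.00151 + 8.03/1.61 + 12.0/0.701 + 9.29/28.6 = 6413 d.
K_eq = L / Σ(b_i/K_i) = 38.97 / 6413 = 0.006077 m/day.
Q = K_eq · A · (Δh/L) = 0.006077 × 1070 × (26.1/38.97) = 4.355 m³/day.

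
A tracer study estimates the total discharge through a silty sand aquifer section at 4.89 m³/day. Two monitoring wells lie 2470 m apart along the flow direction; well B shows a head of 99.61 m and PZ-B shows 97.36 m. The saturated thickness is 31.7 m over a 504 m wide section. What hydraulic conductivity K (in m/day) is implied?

Cross-sectional area A = 504 × 31.7 = 15977 m².
Hydraulic gradient i = (99.61 − 97.36) / 2470 = 2.25 / 2470 = 0.0009109.
From Q = K·A·i, K = Q / (A·i) = 4.89 / (15977 × 0.0009109) = 0.3360 m/day.

0.336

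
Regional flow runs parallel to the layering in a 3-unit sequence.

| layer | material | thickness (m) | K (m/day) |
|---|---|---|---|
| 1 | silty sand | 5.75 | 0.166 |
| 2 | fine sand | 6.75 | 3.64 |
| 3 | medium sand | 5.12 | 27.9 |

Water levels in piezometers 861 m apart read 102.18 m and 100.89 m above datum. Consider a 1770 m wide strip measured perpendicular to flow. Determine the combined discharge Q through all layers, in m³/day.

Flow is parallel to layering, so each bed carries its own Darcy discharge and the transmissivities add.
Σ(K_i·b_i) = 0.166×5.75 + 3.64×6.75 + 27.9×5.12 = 168.4 m²/day.
Hydraulic gradient i = (102.18 − 100.89) / 861 = 1.29 / 861 = 0.001498.
Q = Σ(K_i·b_i) · W · i = 168.4 × 1770 × 0.001498 = 446.5 m³/day.

447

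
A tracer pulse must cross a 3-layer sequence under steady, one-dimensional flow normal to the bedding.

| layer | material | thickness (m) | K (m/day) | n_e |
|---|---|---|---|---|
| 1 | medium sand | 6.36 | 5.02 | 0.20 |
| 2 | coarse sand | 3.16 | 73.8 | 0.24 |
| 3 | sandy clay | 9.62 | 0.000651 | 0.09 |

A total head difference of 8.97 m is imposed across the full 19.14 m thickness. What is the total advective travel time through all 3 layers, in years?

With flow normal to the layers, continuity requires the same specific discharge q through every layer.
Σ(b_i/K_i) = 6.36/5.02 + 3.16/73.8 + 9.62/0.000651 = 14779 d.
q = Δh / Σ(b_i/K_i) = 8.97 / 14779 = 0.0006070 m/day.
In each layer the seepage velocity is v_i = q/n_i, so the layer transit time is t_i = b_i·n_i / q:
  layer 1 (medium sand): t_1 = 6.36 × 0.20 / 0.0006070 = 2096 d
  layer 2 (coarse sand): t_2 = 3.16 × 0.24 / 0.0006070 = 1250 d
  layer 3 (sandy clay): t_3 = 9.62 × 0.09 / 0.0006070 = 1426 d
Total t = Σ t_i = 4772 days = 13.06 years.

13.1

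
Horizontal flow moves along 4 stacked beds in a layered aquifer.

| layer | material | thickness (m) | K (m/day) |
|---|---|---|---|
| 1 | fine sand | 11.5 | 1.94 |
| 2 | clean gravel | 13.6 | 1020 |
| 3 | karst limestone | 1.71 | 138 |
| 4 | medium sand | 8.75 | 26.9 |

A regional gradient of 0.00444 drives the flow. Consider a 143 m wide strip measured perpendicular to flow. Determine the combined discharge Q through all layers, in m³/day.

Flow is parallel to layering, so each bed carries its own Darcy discharge and the transmissivities add.
Σ(K_i·b_i) = 1.94×11.5 + 1020×13.6 + 138×1.71 + 26.9×8.75 = 14366 m²/day.
Hydraulic gradient i = 0.00444.
Q = Σ(K_i·b_i) · W · i = 14366 × 143 × 0.004440 = 9121 m³/day.

9120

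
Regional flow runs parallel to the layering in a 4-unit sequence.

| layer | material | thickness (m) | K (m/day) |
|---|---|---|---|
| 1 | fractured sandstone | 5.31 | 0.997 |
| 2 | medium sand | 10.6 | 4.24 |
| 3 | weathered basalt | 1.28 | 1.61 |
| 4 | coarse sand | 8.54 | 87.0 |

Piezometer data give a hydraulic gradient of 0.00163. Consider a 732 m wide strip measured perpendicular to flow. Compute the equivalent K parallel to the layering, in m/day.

30.9

Flow is parallel to layering, so each bed carries its own Darcy discharge and the transmissivities add.
Σ(K_i·b_i) = 0.997×5.31 + 4.24×10.6 + 1.61×1.28 + 87.0×8.54 = 795.3 m²/day.
Total thickness b = 25.73 m, so K_eq = Σ(K_i·b_i)/b = 30.91 m/day.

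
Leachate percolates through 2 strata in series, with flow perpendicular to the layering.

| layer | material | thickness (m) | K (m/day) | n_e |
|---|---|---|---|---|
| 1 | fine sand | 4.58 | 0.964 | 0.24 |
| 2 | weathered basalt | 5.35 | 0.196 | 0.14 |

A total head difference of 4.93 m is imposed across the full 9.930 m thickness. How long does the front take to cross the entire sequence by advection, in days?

12.0

With flow normal to the layers, continuity requires the same specific discharge q through every layer.
Σ(b_i/K_i) = 4.58/0.964 + 5.35/0.196 = 32.05 d.
q = Δh / Σ(b_i/K_i) = 4.93 / 32.05 = 0.1538 m/day.
In each layer the seepage velocity is v_i = q/n_i, so the layer transit time is t_i = b_i·n_i / q:
  layer 1 (fine sand): t_1 = 4.58 × 0.24 / 0.1538 = 7.145 d
  layer 2 (weathered basalt): t_2 = 5.35 × 0.14 / 0.1538 = 4.869 d
Total t = Σ t_i = 12.01 days.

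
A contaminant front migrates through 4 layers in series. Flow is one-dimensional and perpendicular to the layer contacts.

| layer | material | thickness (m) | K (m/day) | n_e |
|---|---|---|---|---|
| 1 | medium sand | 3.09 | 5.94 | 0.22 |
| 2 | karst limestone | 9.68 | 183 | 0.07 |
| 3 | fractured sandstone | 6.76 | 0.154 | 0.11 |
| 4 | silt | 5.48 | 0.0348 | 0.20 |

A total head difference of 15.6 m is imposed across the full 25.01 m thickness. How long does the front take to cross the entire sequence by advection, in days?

41.4

With flow normal to the layers, continuity requires the same specific discharge q through every layer.
Σ(b_i/K_i) = 3.09/5.94 + 9.68/183 + 6.76/0.154 + 5.48/0.0348 = 201.9 d.
q = Δh / Σ(b_i/K_i) = 15.6 / 201.9 = 0.07725 m/day.
In each layer the seepage velocity is v_i = q/n_i, so the layer transit time is t_i = b_i·n_i / q:
  layer 1 (medium sand): t_1 = 3.09 × 0.22 / 0.07725 = 8.800 d
  layer 2 (karst limestone): t_2 = 9.68 × 0.07 / 0.07725 = 8.771 d
  layer 3 (fractured sandstone): t_3 = 6.76 × 0.11 / 0.07725 = 9.626 d
  layer 4 (silt): t_4 = 5.48 × 0.20 / 0.07725 = 14.19 d
Total t = Σ t_i = 41.38 days.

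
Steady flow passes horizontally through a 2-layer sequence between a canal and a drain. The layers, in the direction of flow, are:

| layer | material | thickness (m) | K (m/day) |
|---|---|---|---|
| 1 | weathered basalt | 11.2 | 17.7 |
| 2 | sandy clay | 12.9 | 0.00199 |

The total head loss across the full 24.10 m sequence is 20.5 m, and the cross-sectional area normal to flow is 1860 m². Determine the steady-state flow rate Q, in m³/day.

5.88

Flow is perpendicular to layering, so the layers act in series and the equivalent K is the thickness-weighted harmonic mean.
Total thickness L = 11.2 + 12.9 = 24.10 m.
Σ(b_i/K_i) = 11.2/17.7 + 12.9/0.00199 = 6483 d.
K_eq = L / Σ(b_i/K_i) = 24.10 / 6483 = 0.003717 m/day.
Q = K_eq · A · (Δh/L) = 0.003717 × 1860 × (20.5/24.10) = 5.881 m³/day.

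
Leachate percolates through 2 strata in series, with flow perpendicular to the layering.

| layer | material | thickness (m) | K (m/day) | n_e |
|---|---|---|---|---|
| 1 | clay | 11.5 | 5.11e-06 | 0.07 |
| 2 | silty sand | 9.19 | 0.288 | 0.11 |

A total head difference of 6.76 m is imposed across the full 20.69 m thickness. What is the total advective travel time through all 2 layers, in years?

1660

With flow normal to the layers, continuity requires the same specific discharge q through every layer.
Σ(b_i/K_i) = 11.5/5.11e-06 + 9.19/0.288 = 2.251e+06 d.
q = Δh / Σ(b_i/K_i) = 6.76 / 2.251e+06 = 3.004e-06 m/day.
In each layer the seepage velocity is v_i = q/n_i, so the layer transit time is t_i = b_i·n_i / q:
  layer 1 (clay): t_1 = 11.5 × 0.07 / 3.004e-06 = 2.680e+05 d
  layer 2 (silty sand): t_2 = 9.19 × 0.11 / 3.004e-06 = 3.365e+05 d
Total t = Σ t_i = 6.045e+05 days = 1655 years.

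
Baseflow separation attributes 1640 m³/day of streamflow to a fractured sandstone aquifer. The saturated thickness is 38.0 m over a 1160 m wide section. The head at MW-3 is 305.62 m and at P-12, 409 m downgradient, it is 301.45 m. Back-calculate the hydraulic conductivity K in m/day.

Cross-sectional area A = 1160 × 38.0 = 44080 m².
Hydraulic gradient i = (305.62 − 301.45) / 409 = 4.17 / 409 = 0.01020.
From Q = K·A·i, K = Q / (A·i) = 1640 / (44080 × 0.01020) = 3.649 m/day.

3.65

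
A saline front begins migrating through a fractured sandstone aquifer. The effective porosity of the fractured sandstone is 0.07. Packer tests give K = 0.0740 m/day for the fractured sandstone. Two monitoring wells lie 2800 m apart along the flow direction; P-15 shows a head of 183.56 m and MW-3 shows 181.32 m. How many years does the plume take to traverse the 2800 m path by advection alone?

9060

Hydraulic gradient i = (183.56 − 181.32) / 2800 = 2.24 / 2800 = 0.0008000.
Darcy flux q = K · i = 0.07400 × 0.0008000 = 5.920e-05 m/day.
Seepage velocity v = q / n_e = 5.920e-05 / 0.07 = 0.0008457 m/day.
Travel time t = L / v = 2800 / 0.0008457 = 3.311e+06 days = 9065 years.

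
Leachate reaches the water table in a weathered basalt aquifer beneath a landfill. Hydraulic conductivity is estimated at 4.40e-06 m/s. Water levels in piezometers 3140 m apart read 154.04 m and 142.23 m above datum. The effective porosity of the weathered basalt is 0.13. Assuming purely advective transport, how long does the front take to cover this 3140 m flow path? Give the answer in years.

Convert K: 4.40e-06 m/s × 86400 = 0.3802 m/day.
Hydraulic gradient i = (154.04 − 142.23) / 3140 = 11.81 / 3140 = 0.003761.
Darcy flux q = K · i = 0.3802 × 0.003761 = 0.001430 m/day.
Seepage velocity v = q / n_e = 0.001430 / 0.13 = 0.01100 m/day.
Travel time t = L / v = 3140 / 0.01100 = 2.855e+05 days = 781.6 years.

782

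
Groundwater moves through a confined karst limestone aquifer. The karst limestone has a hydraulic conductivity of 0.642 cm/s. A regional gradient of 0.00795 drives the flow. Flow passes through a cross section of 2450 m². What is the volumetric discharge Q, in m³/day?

10800

Convert K: 0.642 cm/s × 864 = 554.7 m/day.
Hydraulic gradient i = 0.00795.
Darcy's law: Q = K · A · i = 554.7 × 2450 × 0.007950 = 10804 m³/day.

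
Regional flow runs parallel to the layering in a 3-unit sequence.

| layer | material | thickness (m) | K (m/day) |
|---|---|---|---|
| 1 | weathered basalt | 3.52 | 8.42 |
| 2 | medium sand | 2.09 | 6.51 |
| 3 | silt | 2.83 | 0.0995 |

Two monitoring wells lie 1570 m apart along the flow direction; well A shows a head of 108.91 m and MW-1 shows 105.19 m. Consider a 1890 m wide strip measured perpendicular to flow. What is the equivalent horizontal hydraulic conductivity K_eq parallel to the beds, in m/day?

Flow is parallel to layering, so each bed carries its own Darcy discharge and the transmissivities add.
Σ(K_i·b_i) = 8.42×3.52 + 6.51×2.09 + 0.0995×2.83 = 43.53 m²/day.
Total thickness b = 8.440 m, so K_eq = Σ(K_i·b_i)/b = 5.157 m/day.

5.16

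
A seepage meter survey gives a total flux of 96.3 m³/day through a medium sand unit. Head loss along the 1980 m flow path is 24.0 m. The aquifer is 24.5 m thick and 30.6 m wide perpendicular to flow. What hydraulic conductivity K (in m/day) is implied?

Cross-sectional area A = 30.6 × 24.5 = 749.7 m².
Hydraulic gradient i = Δh / L = 24.0 / 1980 = 0.01212.
From Q = K·A·i, K = Q / (A·i) = 96.3 / (749.7 × 0.01212) = 10.60 m/day.

10.6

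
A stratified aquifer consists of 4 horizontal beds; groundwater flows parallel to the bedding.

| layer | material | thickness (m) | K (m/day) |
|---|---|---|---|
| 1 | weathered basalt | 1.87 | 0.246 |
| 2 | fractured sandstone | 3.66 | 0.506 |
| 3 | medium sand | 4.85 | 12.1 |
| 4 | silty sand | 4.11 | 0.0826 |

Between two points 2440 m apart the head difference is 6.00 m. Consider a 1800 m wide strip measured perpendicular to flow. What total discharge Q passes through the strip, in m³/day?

271

Flow is parallel to layering, so each bed carries its own Darcy discharge and the transmissivities add.
Σ(K_i·b_i) = 0.246×1.87 + 0.506×3.66 + 12.1×4.85 + 0.0826×4.11 = 61.34 m²/day.
Hydraulic gradient i = Δh / L = 6.00 / 2440 = 0.002459.
Q = Σ(K_i·b_i) · W · i = 61.34 × 1800 × 0.002459 = 271.5 m³/day.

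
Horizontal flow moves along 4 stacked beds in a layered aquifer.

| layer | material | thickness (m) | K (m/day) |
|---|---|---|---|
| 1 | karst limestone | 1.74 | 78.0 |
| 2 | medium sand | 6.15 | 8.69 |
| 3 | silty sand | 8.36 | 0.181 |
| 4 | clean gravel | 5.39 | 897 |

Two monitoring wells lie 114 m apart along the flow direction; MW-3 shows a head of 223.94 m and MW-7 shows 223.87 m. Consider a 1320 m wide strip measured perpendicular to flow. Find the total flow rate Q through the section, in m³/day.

Flow is parallel to layering, so each bed carries its own Darcy discharge and the transmissivities add.
Σ(K_i·b_i) = 78.0×1.74 + 8.69×6.15 + 0.181×8.36 + 897×5.39 = 5026 m²/day.
Hydraulic gradient i = (223.94 − 223.87) / 114 = 0.07 / 114 = 0.0006140.
Q = Σ(K_i·b_i) · W · i = 5026 × 1320 × 0.0006140 = 4073 m³/day.

4070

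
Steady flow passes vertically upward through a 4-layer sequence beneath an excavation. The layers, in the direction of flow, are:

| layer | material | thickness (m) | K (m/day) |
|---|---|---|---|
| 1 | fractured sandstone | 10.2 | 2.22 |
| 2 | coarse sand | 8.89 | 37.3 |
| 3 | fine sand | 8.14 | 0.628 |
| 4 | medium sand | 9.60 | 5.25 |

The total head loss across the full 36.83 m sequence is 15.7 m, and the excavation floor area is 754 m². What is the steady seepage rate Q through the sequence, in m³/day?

Flow is perpendicular to layering, so the layers act in series and the equivalent K is the thickness-weighted harmonic mean.
Total thickness L = 10.2 + 8.89 + 8.14 + 9.60 = 36.83 m.
Σ(b_i/K_i) = 10.2/2.22 + 8.89/37.3 + 8.14/0.628 + 9.60/5.25 = 19.62 d.
K_eq = L / Σ(b_i/K_i) = 36.83 / 19.62 = 1.877 m/day.
Q = K_eq · A · (Δh/L) = 1.877 × 754 × (15.7/36.83) = 603.3 m³/day.

603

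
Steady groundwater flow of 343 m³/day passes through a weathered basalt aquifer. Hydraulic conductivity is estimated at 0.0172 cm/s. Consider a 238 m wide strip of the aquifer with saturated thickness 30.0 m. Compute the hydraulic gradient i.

Convert K: 0.0172 cm/s × 864 = 14.86 m/day.
Cross-sectional area A = 238 × 30.0 = 7140 m².
From Q = K·A·i, i = Q / (K·A) = 343 / (14.86 × 7140) = 0.003233.

0.00323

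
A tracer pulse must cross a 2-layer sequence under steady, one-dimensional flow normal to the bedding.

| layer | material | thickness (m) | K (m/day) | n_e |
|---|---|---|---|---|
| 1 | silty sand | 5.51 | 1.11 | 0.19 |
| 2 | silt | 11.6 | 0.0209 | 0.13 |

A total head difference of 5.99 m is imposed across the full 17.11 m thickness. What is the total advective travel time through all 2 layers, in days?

With flow normal to the layers, continuity requires the same specific discharge q through every layer.
Σ(b_i/K_i) = 5.51/1.11 + 11.6/0.0209 = 560.0 d.
q = Δh / Σ(b_i/K_i) = 5.99 / 560.0 = 0.01070 m/day.
In each layer the seepage velocity is v_i = q/n_i, so the layer transit time is t_i = b_i·n_i / q:
  layer 1 (silty sand): t_1 = 5.51 × 0.19 / 0.01070 = 97.87 d
  layer 2 (silt): t_2 = 11.6 × 0.13 / 0.01070 = 141.0 d
Total t = Σ t_i = 238.9 days.

239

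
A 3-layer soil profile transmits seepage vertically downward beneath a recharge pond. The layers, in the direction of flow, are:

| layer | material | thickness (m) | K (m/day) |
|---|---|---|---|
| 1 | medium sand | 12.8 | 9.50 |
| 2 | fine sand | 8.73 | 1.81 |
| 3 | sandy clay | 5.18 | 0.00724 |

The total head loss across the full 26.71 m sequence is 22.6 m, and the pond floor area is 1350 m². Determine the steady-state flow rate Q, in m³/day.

Flow is perpendicular to layering, so the layers act in series and the equivalent K is the thickness-weighted harmonic mean.
Total thickness L = 12.8 + 8.73 + 5.18 = 26.71 m.
Σ(b_i/K_i) = 12.8/9.50 + 8.73/1.81 + 5.18/0.00724 = 721.6 d.
K_eq = L / Σ(b_i/K_i) = 26.71 / 721.6 = 0.03701 m/day.
Q = K_eq · A · (Δh/L) = 0.03701 × 1350 × (22.6/26.71) = 42.28 m³/day.

42.3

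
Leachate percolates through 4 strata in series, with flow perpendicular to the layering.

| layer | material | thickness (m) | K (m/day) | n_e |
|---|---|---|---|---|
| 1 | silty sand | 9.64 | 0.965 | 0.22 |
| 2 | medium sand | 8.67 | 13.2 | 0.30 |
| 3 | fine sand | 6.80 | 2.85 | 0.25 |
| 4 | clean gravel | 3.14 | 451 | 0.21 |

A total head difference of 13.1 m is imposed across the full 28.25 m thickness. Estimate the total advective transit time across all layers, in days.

7.05

With flow normal to the layers, continuity requires the same specific discharge q through every layer.
Σ(b_i/K_i) = 9.64/0.965 + 8.67/13.2 + 6.80/2.85 + 3.14/451 = 13.04 d.
q = Δh / Σ(b_i/K_i) = 13.1 / 13.04 = 1.005 m/day.
In each layer the seepage velocity is v_i = q/n_i, so the layer transit time is t_i = b_i·n_i / q:
  layer 1 (silty sand): t_1 = 9.64 × 0.22 / 1.005 = 2.111 d
  layer 2 (medium sand): t_2 = 8.67 × 0.30 / 1.005 = 2.589 d
  layer 3 (fine sand): t_3 = 6.80 × 0.25 / 1.005 = 1.692 d
  layer 4 (clean gravel): t_4 = 3.14 × 0.21 / 1.005 = 0.6563 d
Total t = Σ t_i = 7.048 days.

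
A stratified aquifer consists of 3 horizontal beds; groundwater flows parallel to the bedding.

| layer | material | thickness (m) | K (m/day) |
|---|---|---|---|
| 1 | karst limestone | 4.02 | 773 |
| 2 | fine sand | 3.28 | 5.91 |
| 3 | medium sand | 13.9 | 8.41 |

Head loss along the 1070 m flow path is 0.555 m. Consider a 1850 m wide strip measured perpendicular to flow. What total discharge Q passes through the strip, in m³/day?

3110

Flow is parallel to layering, so each bed carries its own Darcy discharge and the transmissivities add.
Σ(K_i·b_i) = 773×4.02 + 5.91×3.28 + 8.41×13.9 = 3244 m²/day.
Hydraulic gradient i = Δh / L = 0.555 / 1070 = 0.0005187.
Q = Σ(K_i·b_i) · W · i = 3244 × 1850 × 0.0005187 = 3113 m³/day.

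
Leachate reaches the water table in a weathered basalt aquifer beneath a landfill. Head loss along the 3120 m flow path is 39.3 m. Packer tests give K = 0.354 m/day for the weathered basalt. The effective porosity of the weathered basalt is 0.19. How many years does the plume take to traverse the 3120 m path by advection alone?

364

Hydraulic gradient i = Δh / L = 39.3 / 3120 = 0.01260.
Darcy flux q = K · i = 0.3540 × 0.01260 = 0.004459 m/day.
Seepage velocity v = q / n_e = 0.004459 / 0.19 = 0.02347 m/day.
Travel time t = L / v = 3120 / 0.02347 = 1.329e+05 days = 364.0 years.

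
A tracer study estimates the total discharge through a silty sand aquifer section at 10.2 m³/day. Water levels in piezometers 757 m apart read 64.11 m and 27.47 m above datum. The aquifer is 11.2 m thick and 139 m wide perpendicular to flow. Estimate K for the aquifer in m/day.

Cross-sectional area A = 139 × 11.2 = 1557 m².
Hydraulic gradient i = (64.11 − 27.47) / 757 = 36.64 / 757 = 0.04840.
From Q = K·A·i, K = Q / (A·i) = 10.2 / (1557 × 0.04840) = 0.1354 m/day.

0.135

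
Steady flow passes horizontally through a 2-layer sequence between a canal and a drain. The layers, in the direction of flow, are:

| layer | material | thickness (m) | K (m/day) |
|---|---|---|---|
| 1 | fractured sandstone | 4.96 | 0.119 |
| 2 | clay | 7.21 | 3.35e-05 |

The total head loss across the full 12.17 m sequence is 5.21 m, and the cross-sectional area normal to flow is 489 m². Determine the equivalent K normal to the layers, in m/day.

5.65e-05

Flow is perpendicular to layering, so the layers act in series and the equivalent K is the thickness-weighted harmonic mean.
Total thickness L = 4.96 + 7.21 = 12.17 m.
Σ(b_i/K_i) = 4.96/0.119 + 7.21/3.35e-05 = 2.153e+05 d.
K_eq = L / Σ(b_i/K_i) = 12.17 / 2.153e+05 = 5.653e-05 m/day.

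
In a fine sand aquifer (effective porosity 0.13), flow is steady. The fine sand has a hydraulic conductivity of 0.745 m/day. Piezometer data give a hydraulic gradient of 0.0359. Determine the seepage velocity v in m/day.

0.206

Hydraulic gradient i = 0.0359.
Darcy flux q = K · i = 0.7450 × 0.03590 = 0.02675 m/day.
Seepage velocity v = q / n_e = 0.02675 / 0.13 = 0.2057 m/day.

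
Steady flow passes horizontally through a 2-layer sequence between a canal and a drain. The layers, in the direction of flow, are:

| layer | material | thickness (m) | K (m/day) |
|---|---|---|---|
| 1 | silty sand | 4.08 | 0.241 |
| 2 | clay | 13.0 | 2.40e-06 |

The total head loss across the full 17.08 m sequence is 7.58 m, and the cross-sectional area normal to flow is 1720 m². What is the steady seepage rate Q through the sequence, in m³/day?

Flow is perpendicular to layering, so the layers act in series and the equivalent K is the thickness-weighted harmonic mean.
Total thickness L = 4.08 + 13.0 = 17.08 m.
Σ(b_i/K_i) = 4.08/0.241 + 13.0/2.40e-06 = 5.417e+06 d.
K_eq = L / Σ(b_i/K_i) = 17.08 / 5.417e+06 = 3.153e-06 m/day.
Q = K_eq · A · (Δh/L) = 3.153e-06 × 1720 × (7.58/17.08) = 0.002407 m³/day.

0.00241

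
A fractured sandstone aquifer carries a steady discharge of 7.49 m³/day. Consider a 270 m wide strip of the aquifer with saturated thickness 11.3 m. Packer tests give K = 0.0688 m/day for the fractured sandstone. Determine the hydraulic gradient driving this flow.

0.0357

Cross-sectional area A = 270 × 11.3 = 3051 m².
From Q = K·A·i, i = Q / (K·A) = 7.49 / (0.06880 × 3051) = 0.03568.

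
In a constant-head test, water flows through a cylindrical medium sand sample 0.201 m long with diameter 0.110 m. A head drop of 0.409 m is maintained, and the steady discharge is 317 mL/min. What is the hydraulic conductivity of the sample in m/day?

Cross-sectional area A = π·(d/2)² = π × (0.110/2)² = 0.009503 m².
Convert discharge: 317 mL/min = 5.283e-06 m³/s.
Darcy's law rearranged: K = Q·L / (A·Δh) = 5.283e-06 × 0.201 / (0.009503 × 0.409) = 0.0002732 m/s = 23.61 m/day.

23.6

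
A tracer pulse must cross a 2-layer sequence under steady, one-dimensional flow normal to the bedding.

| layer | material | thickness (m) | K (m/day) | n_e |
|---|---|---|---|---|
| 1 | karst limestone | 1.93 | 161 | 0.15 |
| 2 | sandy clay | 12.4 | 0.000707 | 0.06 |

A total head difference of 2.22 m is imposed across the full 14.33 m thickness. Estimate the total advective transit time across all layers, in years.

With flow normal to the layers, continuity requires the same specific discharge q through every layer.
Σ(b_i/K_i) = 1.93/161 + 12.4/0.000707 = 17539 d.
q = Δh / Σ(b_i/K_i) = 2.22 / 17539 = 0.0001266 m/day.
In each layer the seepage velocity is v_i = q/n_i, so the layer transit time is t_i = b_i·n_i / q:
  layer 1 (karst limestone): t_1 = 1.93 × 0.15 / 0.0001266 = 2287 d
  layer 2 (sandy clay): t_2 = 12.4 × 0.06 / 0.0001266 = 5878 d
Total t = Σ t_i = 8165 days = 22.35 years.

22.4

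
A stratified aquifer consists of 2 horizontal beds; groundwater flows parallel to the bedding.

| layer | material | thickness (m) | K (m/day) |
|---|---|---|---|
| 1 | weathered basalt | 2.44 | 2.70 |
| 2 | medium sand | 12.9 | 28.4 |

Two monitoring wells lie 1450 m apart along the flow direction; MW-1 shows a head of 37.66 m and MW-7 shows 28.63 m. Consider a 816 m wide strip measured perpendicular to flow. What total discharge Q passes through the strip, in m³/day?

1900

Flow is parallel to layering, so each bed carries its own Darcy discharge and the transmissivities add.
Σ(K_i·b_i) = 2.70×2.44 + 28.4×12.9 = 372.9 m²/day.
Hydraulic gradient i = (37.66 − 28.63) / 1450 = 9.03 / 1450 = 0.006228.
Q = Σ(K_i·b_i) · W · i = 372.9 × 816 × 0.006228 = 1895 m³/day.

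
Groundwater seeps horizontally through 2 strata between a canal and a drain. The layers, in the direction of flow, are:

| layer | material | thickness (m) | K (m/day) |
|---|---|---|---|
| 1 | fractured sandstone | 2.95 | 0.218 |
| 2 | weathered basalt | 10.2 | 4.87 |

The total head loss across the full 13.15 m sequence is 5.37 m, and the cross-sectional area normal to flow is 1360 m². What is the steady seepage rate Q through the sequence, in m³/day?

Flow is perpendicular to layering, so the layers act in series and the equivalent K is the thickness-weighted harmonic mean.
Total thickness L = 2.95 + 10.2 = 13.15 m.
Σ(b_i/K_i) = 2.95/0.218 + 10.2/4.87 = 15.63 d.
K_eq = L / Σ(b_i/K_i) = 13.15 / 15.63 = 0.8415 m/day.
Q = K_eq · A · (Δh/L) = 0.8415 × 1360 × (5.37/13.15) = 467.4 m³/day.

467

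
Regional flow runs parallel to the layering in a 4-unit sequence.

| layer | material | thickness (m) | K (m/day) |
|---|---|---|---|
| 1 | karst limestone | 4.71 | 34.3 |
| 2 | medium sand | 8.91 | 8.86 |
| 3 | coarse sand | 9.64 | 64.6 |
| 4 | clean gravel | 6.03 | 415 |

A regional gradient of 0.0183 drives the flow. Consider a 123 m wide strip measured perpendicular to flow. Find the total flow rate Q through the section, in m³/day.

7580

Flow is parallel to layering, so each bed carries its own Darcy discharge and the transmissivities add.
Σ(K_i·b_i) = 34.3×4.71 + 8.86×8.91 + 64.6×9.64 + 415×6.03 = 3366 m²/day.
Hydraulic gradient i = 0.0183.
Q = Σ(K_i·b_i) · W · i = 3366 × 123 × 0.01830 = 7576 m³/day.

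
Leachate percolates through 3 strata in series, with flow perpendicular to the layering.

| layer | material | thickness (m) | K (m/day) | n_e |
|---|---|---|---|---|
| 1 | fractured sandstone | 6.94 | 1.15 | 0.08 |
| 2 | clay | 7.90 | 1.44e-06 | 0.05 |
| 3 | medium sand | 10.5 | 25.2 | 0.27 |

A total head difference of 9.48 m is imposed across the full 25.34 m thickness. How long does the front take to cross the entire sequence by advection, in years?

6000

With flow normal to the layers, continuity requires the same specific discharge q through every layer.
Σ(b_i/K_i) = 6.94/1.15 + 7.90/1.44e-06 + 10.5/25.2 = 5.486e+06 d.
q = Δh / Σ(b_i/K_i) = 9.48 / 5.486e+06 = 1.728e-06 m/day.
In each layer the seepage velocity is v_i = q/n_i, so the layer transit time is t_i = b_i·n_i / q:
  layer 1 (fractured sandstone): t_1 = 6.94 × 0.08 / 1.728e-06 = 3.213e+05 d
  layer 2 (clay): t_2 = 7.90 × 0.05 / 1.728e-06 = 2.286e+05 d
  layer 3 (medium sand): t_3 = 10.5 × 0.27 / 1.728e-06 = 1.641e+06 d
Total t = Σ t_i = 2.191e+06 days = 5997 years.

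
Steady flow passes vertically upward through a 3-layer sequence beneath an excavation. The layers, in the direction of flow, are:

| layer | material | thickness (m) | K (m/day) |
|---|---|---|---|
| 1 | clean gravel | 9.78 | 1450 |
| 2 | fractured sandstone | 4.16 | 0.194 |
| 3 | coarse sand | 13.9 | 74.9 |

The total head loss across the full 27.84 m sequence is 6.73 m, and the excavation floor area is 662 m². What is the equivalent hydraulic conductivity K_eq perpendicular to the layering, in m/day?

1.29

Flow is perpendicular to layering, so the layers act in series and the equivalent K is the thickness-weighted harmonic mean.
Total thickness L = 9.78 + 4.16 + 13.9 = 27.84 m.
Σ(b_i/K_i) = 9.78/1450 + 4.16/0.194 + 13.9/74.9 = 21.64 d.
K_eq = L / Σ(b_i/K_i) = 27.84 / 21.64 = 1.287 m/day.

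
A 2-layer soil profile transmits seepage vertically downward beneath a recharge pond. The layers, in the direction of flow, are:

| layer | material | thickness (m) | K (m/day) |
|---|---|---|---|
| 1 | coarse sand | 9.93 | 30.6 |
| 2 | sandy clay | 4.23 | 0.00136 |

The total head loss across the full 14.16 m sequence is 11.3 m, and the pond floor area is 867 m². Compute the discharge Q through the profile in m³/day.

Flow is perpendicular to layering, so the layers act in series and the equivalent K is the thickness-weighted harmonic mean.
Total thickness L = 9.93 + 4.23 = 14.16 m.
Σ(b_i/K_i) = 9.93/30.6 + 4.23/0.00136 = 3111 d.
K_eq = L / Σ(b_i/K_i) = 14.16 / 3111 = 0.004552 m/day.
Q = K_eq · A · (Δh/L) = 0.004552 × 867 × (11.3/14.16) = 3.150 m³/day.

3.15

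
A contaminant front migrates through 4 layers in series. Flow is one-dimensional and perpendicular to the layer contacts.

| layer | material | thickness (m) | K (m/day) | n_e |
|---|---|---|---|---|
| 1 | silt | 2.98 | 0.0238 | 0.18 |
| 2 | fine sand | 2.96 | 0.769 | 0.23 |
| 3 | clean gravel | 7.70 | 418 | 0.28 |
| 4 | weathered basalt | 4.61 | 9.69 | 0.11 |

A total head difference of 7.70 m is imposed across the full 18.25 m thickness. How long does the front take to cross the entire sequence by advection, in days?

65.3

With flow normal to the layers, continuity requires the same specific discharge q through every layer.
Σ(b_i/K_i) = 2.98/0.0238 + 2.96/0.769 + 7.70/418 + 4.61/9.69 = 129.6 d.
q = Δh / Σ(b_i/K_i) = 7.70 / 129.6 = 0.05943 m/day.
In each layer the seepage velocity is v_i = q/n_i, so the layer transit time is t_i = b_i·n_i / q:
  layer 1 (silt): t_1 = 2.98 × 0.18 / 0.05943 = 9.025 d
  layer 2 (fine sand): t_2 = 2.96 × 0.23 / 0.05943 = 11.45 d
  layer 3 (clean gravel): t_3 = 7.70 × 0.28 / 0.05943 = 36.27 d
  layer 4 (weathered basalt): t_4 = 4.61 × 0.11 / 0.05943 = 8.532 d
Total t = Σ t_i = 65.29 days.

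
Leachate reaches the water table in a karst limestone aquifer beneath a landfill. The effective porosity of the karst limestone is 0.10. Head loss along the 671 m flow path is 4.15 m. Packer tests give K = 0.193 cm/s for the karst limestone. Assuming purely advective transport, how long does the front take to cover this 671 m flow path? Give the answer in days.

Convert K: 0.193 cm/s × 864 = 166.8 m/day.
Hydraulic gradient i = Δh / L = 4.15 / 671 = 0.006185.
Darcy flux q = K · i = 166.8 × 0.006185 = 1.031 m/day.
Seepage velocity v = q / n_e = 1.031 / 0.10 = 10.31 m/day.
Travel time t = L / v = 671 / 10.31 = 65.06 days.

65.1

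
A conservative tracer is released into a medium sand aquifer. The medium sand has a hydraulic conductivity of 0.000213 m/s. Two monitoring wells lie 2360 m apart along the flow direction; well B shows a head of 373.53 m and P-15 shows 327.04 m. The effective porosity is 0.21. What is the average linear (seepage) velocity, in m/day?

1.73

Convert K: 0.000213 m/s × 86400 = 18.40 m/day.
Hydraulic gradient i = (373.53 − 327.04) / 2360 = 46.49 / 2360 = 0.01970.
Darcy flux q = K · i = 18.40 × 0.01970 = 0.3625 m/day.
Seepage velocity v = q / n_e = 0.3625 / 0.21 = 1.726 m/day.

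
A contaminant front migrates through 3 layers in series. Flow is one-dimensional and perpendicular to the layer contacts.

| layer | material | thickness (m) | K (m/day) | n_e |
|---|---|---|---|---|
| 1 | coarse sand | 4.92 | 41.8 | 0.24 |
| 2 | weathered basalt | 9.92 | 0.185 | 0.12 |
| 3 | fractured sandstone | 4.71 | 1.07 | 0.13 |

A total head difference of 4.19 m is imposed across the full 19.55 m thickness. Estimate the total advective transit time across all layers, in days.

41.4

With flow normal to the layers, continuity requires the same specific discharge q through every layer.
Σ(b_i/K_i) = 4.92/41.8 + 9.92/0.185 + 4.71/1.07 = 58.14 d.
q = Δh / Σ(b_i/K_i) = 4.19 / 58.14 = 0.07207 m/day.
In each layer the seepage velocity is v_i = q/n_i, so the layer transit time is t_i = b_i·n_i / q:
  layer 1 (coarse sand): t_1 = 4.92 × 0.24 / 0.07207 = 16.38 d
  layer 2 (weathered basalt): t_2 = 9.92 × 0.12 / 0.07207 = 16.52 d
  layer 3 (fractured sandstone): t_3 = 4.71 × 0.13 / 0.07207 = 8.496 d
Total t = Σ t_i = 41.40 days.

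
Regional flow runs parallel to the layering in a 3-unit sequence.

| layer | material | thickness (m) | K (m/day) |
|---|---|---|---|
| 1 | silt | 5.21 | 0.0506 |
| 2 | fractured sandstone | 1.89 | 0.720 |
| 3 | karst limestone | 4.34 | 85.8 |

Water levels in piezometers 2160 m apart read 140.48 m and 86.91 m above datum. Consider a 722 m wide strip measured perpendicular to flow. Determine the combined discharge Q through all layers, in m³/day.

Flow is parallel to layering, so each bed carries its own Darcy discharge and the transmissivities add.
Σ(K_i·b_i) = 0.0506×5.21 + 0.720×1.89 + 85.8×4.34 = 374.0 m²/day.
Hydraulic gradient i = (140.48 − 86.91) / 2160 = 53.57 / 2160 = 0.02480.
Q = Σ(K_i·b_i) · W · i = 374.0 × 722 × 0.02480 = 6697 m³/day.

6700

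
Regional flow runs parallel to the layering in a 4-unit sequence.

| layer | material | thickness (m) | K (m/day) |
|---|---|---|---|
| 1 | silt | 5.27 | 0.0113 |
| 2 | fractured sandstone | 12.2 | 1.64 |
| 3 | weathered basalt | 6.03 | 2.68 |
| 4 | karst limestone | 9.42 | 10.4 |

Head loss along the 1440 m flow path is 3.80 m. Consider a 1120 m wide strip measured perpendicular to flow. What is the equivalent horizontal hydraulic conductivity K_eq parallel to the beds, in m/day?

Flow is parallel to layering, so each bed carries its own Darcy discharge and the transmissivities add.
Σ(K_i·b_i) = 0.0113×5.27 + 1.64×12.2 + 2.68×6.03 + 10.4×9.42 = 134.2 m²/day.
Total thickness b = 32.92 m, so K_eq = Σ(K_i·b_i)/b = 4.076 m/day.

4.08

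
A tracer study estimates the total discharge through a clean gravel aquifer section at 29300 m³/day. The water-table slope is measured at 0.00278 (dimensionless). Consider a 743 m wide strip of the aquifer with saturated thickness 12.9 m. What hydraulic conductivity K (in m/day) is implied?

1100

Cross-sectional area A = 743 × 12.9 = 9585 m².
Hydraulic gradient i = 0.00278.
From Q = K·A·i, K = Q / (A·i) = 29300 / (9585 × 0.002780) = 1100 m/day.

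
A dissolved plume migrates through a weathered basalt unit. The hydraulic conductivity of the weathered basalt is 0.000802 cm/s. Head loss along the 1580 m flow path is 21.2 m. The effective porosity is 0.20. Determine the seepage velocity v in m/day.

Convert K: 0.000802 cm/s × 864 = 0.6929 m/day.
Hydraulic gradient i = Δh / L = 21.2 / 1580 = 0.01342.
Darcy flux q = K · i = 0.6929 × 0.01342 = 0.009298 m/day.
Seepage velocity v = q / n_e = 0.009298 / 0.20 = 0.04649 m/day.

0.0465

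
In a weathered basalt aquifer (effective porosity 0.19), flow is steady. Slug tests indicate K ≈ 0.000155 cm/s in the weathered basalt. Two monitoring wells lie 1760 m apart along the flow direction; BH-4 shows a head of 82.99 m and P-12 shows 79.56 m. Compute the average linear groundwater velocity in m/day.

0.00137

Convert K: 0.000155 cm/s × 864 = 0.1339 m/day.
Hydraulic gradient i = (82.99 − 79.56) / 1760 = 3.43 / 1760 = 0.001949.
Darcy flux q = K · i = 0.1339 × 0.001949 = 0.0002610 m/day.
Seepage velocity v = q / n_e = 0.0002610 / 0.19 = 0.001374 m/day.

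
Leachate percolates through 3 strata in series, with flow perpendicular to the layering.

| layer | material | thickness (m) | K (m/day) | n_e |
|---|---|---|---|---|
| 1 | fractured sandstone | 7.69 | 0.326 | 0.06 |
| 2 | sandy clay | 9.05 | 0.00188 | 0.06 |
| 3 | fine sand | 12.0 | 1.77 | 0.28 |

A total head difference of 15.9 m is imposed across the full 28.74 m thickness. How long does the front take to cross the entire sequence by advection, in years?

3.64

With flow normal to the layers, continuity requires the same specific discharge q through every layer.
Σ(b_i/K_i) = 7.69/0.326 + 9.05/0.00188 + 12.0/1.77 = 4844 d.
q = Δh / Σ(b_i/K_i) = 15.9 / 4844 = 0.003282 m/day.
In each layer the seepage velocity is v_i = q/n_i, so the layer transit time is t_i = b_i·n_i / q:
  layer 1 (fractured sandstone): t_1 = 7.69 × 0.06 / 0.003282 = 140.6 d
  layer 2 (sandy clay): t_2 = 9.05 × 0.06 / 0.003282 = 165.4 d
  layer 3 (fine sand): t_3 = 12.0 × 0.28 / 0.003282 = 1024 d
Total t = Σ t_i = 1330 days = 3.640 years.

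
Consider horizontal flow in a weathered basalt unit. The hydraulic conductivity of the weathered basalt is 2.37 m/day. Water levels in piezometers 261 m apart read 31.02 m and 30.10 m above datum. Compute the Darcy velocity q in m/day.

0.00835

Hydraulic gradient i = (31.02 − 30.10) / 261 = 0.92 / 261 = 0.003525.
Specific discharge q = K · i = 2.370 × 0.003525 = 0.008354 m/day.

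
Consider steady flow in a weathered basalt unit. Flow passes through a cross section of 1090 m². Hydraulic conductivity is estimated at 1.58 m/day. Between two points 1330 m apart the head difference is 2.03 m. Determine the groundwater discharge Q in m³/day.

2.63

Hydraulic gradient i = Δh / L = 2.03 / 1330 = 0.001526.
Darcy's law: Q = K · A · i = 1.580 × 1090 × 0.001526 = 2.629 m³/day.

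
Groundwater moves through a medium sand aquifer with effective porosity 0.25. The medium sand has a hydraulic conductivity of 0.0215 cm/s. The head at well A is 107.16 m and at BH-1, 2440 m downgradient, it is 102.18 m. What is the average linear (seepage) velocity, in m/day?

0.152

Convert K: 0.0215 cm/s × 864 = 18.58 m/day.
Hydraulic gradient i = (107.16 − 102.18) / 2440 = 4.98 / 2440 = 0.002041.
Darcy flux q = K · i = 18.58 × 0.002041 = 0.03791 m/day.
Seepage velocity v = q / n_e = 0.03791 / 0.25 = 0.1517 m/day.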